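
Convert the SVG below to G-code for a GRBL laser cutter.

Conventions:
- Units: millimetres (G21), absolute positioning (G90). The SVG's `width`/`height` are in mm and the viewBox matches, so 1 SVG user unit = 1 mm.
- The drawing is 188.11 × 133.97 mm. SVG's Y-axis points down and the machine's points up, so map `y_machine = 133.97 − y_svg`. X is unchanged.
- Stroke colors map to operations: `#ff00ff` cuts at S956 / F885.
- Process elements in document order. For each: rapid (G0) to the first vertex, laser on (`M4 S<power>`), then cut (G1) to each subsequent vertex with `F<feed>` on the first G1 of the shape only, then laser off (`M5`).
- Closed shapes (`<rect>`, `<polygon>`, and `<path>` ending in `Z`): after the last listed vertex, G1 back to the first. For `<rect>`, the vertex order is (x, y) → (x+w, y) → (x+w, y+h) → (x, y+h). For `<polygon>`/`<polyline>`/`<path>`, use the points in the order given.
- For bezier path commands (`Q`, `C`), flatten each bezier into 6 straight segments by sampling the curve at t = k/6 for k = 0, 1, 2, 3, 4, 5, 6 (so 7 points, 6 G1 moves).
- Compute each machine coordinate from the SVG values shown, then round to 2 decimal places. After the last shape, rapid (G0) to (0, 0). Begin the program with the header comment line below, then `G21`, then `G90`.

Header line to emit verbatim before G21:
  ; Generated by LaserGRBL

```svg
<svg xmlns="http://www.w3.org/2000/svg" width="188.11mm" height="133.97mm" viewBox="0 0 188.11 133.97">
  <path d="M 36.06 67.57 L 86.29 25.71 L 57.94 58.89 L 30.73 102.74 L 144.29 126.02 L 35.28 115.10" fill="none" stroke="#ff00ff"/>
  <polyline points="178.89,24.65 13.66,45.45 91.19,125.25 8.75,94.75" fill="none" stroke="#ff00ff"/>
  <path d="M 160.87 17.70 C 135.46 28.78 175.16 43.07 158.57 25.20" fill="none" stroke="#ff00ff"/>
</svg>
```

; Generated by LaserGRBL
G21
G90
G0 X36.06 Y66.40
M4 S956
G1 X86.29 Y108.26 F885
G1 X57.94 Y75.08
G1 X30.73 Y31.23
G1 X144.29 Y7.95
G1 X35.28 Y18.87
M5
G0 X178.89 Y109.32
M4 S956
G1 X13.66 Y88.52 F885
G1 X91.19 Y8.72
G1 X8.75 Y39.22
M5
G0 X160.87 Y116.27
M4 S956
G1 X153.03 Y110.63 F885
G1 X152.67 Y105.43
G1 X156.41 Y101.66
G1 X160.89 Y100.31
G1 X162.74 Y102.35
G1 X158.57 Y108.77
M5
G0 X0.00 Y0.00

1 u = 1 mm; y_m = 133.97 − y.

[1] `<path>` open polyline, #ff00ff→cut S956 F885: (36.06,66.40) → (86.29,108.26) → (57.94,75.08) → (30.73,31.23) → (144.29,7.95) → (35.28,18.87)

[2] `<polyline>` open polyline, #ff00ff→cut S956 F885: (178.89,109.32) → (13.66,88.52) → (91.19,8.72) → (8.75,39.22)

[3] `<path>` cubic bezier, #ff00ff→cut S956 F885: (160.87,116.27) → (153.03,110.63) → (152.67,105.43) → (156.41,101.66) → (160.89,100.31) → (162.74,102.35) → (158.57,108.77)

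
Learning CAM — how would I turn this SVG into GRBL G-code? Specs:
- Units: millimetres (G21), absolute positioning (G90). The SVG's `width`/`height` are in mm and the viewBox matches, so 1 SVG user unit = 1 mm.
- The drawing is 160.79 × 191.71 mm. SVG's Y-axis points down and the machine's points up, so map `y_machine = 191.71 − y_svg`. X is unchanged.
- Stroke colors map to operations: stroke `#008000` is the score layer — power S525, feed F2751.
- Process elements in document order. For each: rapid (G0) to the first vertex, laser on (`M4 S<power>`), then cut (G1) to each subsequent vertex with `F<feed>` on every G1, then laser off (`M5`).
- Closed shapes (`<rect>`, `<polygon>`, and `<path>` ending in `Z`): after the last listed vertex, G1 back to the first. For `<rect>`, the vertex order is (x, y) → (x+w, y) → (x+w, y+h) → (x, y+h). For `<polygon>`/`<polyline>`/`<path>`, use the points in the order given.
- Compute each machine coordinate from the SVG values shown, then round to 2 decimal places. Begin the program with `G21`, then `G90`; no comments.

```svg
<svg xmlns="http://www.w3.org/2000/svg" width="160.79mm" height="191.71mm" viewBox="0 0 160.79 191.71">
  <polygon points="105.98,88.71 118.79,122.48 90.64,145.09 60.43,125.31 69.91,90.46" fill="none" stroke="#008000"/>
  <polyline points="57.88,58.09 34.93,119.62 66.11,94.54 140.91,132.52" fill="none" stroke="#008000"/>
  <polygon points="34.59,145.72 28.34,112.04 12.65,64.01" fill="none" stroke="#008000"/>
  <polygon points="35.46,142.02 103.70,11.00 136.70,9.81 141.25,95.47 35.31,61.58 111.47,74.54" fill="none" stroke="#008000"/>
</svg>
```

G21
G90
G0 X105.98 Y103.00
M4 S525
G1 X118.79 Y69.23 F2751
G1 X90.64 Y46.62 F2751
G1 X60.43 Y66.40 F2751
G1 X69.91 Y101.25 F2751
G1 X105.98 Y103.00 F2751
M5
G0 X57.88 Y133.62
M4 S525
G1 X34.93 Y72.09 F2751
G1 X66.11 Y97.17 F2751
G1 X140.91 Y59.19 F2751
M5
G0 X34.59 Y45.99
M4 S525
G1 X28.34 Y79.67 F2751
G1 X12.65 Y127.70 F2751
G1 X34.59 Y45.99 F2751
M5
G0 X35.46 Y49.69
M4 S525
G1 X103.70 Y180.71 F2751
G1 X136.70 Y181.90 F2751
G1 X141.25 Y96.24 F2751
G1 X35.31 Y130.13 F2751
G1 X111.47 Y117.17 F2751
G1 X35.46 Y49.69 F2751
M5

viewBox `0 0 160.79 191.71` with mm width/height → 1 unit = 1 mm. Flip: y_m = 191.71 − y_svg.

**Shape 1** — `<polygon>` regular polygon, stroke `#008000` → score (S525, F2751). Machine vertices: (105.98,103.00) → (118.79,69.23) → (90.64,46.62) → (60.43,66.40) → (69.91,101.25) → (105.98,103.00). Closed: final G1 returns to the first vertex.

**Shape 2** — `<polyline>` open polyline, stroke `#008000` → score (S525, F2751). Machine vertices: (57.88,133.62) → (34.93,72.09) → (66.11,97.17) → (140.91,59.19). Open path.

**Shape 3** — `<polygon>` closed polygon, stroke `#008000` → score (S525, F2751). Machine vertices: (34.59,45.99) → (28.34,79.67) → (12.65,127.70) → (34.59,45.99). Closed: final G1 returns to the first vertex.

**Shape 4** — `<polygon>` closed polygon, stroke `#008000` → score (S525, F2751). Machine vertices: (35.46,49.69) → (103.70,180.71) → (136.70,181.90) → (141.25,96.24) → (35.31,130.13) → (111.47,117.17) → (35.46,49.69). Closed: final G1 returns to the first vertex.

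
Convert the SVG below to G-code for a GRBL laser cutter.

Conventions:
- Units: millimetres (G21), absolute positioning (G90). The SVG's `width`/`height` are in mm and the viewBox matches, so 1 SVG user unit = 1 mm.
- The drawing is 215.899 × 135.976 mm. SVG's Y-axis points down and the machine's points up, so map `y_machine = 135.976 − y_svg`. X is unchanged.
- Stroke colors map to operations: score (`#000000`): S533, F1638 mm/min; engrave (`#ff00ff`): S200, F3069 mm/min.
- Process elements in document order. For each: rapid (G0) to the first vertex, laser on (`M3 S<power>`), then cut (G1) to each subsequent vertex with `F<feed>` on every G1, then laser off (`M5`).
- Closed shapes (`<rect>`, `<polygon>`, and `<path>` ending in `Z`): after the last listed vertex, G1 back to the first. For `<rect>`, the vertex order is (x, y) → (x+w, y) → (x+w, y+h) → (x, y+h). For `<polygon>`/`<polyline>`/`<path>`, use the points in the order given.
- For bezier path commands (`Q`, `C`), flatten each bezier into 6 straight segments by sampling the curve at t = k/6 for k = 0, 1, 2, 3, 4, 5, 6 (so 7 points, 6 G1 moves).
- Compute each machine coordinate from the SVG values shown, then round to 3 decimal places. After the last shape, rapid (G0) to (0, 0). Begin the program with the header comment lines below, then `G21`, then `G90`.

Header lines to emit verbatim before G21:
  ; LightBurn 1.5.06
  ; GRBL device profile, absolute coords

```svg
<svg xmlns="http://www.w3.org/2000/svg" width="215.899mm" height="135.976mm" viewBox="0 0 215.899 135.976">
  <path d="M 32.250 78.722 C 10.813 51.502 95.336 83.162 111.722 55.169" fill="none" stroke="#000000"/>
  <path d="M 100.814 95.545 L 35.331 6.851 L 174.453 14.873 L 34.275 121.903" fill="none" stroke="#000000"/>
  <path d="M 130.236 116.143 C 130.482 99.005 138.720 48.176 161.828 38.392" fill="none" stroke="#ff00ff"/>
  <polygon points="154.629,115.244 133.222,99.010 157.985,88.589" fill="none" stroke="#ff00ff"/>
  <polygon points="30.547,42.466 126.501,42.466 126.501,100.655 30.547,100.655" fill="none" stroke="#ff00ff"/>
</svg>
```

viewBox `0 0 215.899 135.976` with mm width/height → 1 unit = 1 mm. Flip: y_m = 135.976 − y_svg.

**Shape 1** — `<path>` cubic bezier, stroke `#000000` → score (S533, F1638). Control points (SVG): P0=(32.250,78.722), P1=(10.813,51.502), P2=(95.336,83.162), P3=(111.722,55.169); sampled at t=k/6. Machine vertices: (32.250,57.254) → (29.555,66.506) → (39.685,69.237) → (57.802,68.741) → (79.072,68.308) → (98.657,71.233) → (111.722,80.807). Open path.

**Shape 2** — `<path>` open polyline, stroke `#000000` → score (S533, F1638). Machine vertices: (100.814,40.431) → (35.331,129.125) → (174.453,121.103) → (34.275,14.073). Open path.

**Shape 3** — `<path>` cubic bezier, stroke `#ff00ff` → engrave (S200, F3069). Control points (SVG): P0=(130.236,116.143), P1=(130.482,99.005), P2=(138.720,48.176), P3=(161.828,38.392); sampled at t=k/6. Machine vertices: (130.236,19.833) → (131.057,30.864) → (133.401,45.433) → (137.459,61.466) → (143.422,76.886) → (151.481,89.618) → (161.828,97.584). Open path.

**Shape 4** — `<polygon>` regular polygon, stroke `#ff00ff` → engrave (S200, F3069). Machine vertices: (154.629,20.732) → (133.222,36.966) → (157.985,47.387) → (154.629,20.732). Closed: final G1 returns to the first vertex.

**Shape 5** — `<polygon>` rectangle, stroke `#ff00ff` → engrave (S200, F3069). Machine vertices: (30.547,93.510) → (126.501,93.510) → (126.501,35.321) → (30.547,35.321) → (30.547,93.510). Closed: final G1 returns to the first vertex.

; LightBurn 1.5.06
; GRBL device profile, absolute coords
G21
G90
G0 X32.250 Y57.254
M3 S533
G1 X29.555 Y66.506 F1638
G1 X39.685 Y69.237 F1638
G1 X57.802 Y68.741 F1638
G1 X79.072 Y68.308 F1638
G1 X98.657 Y71.233 F1638
G1 X111.722 Y80.807 F1638
M5
G0 X100.814 Y40.431
M3 S533
G1 X35.331 Y129.125 F1638
G1 X174.453 Y121.103 F1638
G1 X34.275 Y14.073 F1638
M5
G0 X130.236 Y19.833
M3 S200
G1 X131.057 Y30.864 F3069
G1 X133.401 Y45.433 F3069
G1 X137.459 Y61.466 F3069
G1 X143.422 Y76.886 F3069
G1 X151.481 Y89.618 F3069
G1 X161.828 Y97.584 F3069
M5
G0 X154.629 Y20.732
M3 S200
G1 X133.222 Y36.966 F3069
G1 X157.985 Y47.387 F3069
G1 X154.629 Y20.732 F3069
M5
G0 X30.547 Y93.510
M3 S200
G1 X126.501 Y93.510 F3069
G1 X126.501 Y35.321 F3069
G1 X30.547 Y35.321 F3069
G1 X30.547 Y93.510 F3069
M5
G0 X0.000 Y0.000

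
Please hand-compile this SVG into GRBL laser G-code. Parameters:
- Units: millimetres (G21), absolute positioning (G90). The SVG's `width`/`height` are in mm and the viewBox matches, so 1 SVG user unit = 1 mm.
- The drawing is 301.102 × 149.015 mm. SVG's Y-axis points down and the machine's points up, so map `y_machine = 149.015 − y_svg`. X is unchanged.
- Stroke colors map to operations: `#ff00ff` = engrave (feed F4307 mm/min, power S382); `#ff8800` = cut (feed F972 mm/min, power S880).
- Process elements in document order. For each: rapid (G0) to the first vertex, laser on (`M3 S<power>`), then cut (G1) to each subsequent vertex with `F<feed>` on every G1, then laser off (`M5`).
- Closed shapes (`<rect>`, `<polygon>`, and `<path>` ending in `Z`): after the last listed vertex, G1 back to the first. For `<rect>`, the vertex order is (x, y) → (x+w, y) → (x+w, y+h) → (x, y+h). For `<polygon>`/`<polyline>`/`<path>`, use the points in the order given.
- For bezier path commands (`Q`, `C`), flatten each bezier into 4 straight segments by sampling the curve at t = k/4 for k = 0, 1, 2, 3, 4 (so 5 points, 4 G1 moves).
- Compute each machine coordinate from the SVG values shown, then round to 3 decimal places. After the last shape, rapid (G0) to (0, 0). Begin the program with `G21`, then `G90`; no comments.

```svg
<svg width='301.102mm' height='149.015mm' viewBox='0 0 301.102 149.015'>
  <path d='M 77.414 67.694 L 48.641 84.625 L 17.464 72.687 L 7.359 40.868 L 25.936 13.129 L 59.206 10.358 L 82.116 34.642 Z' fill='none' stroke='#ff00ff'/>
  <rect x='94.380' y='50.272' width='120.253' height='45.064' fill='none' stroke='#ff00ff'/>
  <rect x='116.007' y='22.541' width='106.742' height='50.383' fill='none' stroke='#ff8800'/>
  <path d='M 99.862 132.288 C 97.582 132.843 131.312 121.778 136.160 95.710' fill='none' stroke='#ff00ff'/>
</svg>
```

viewBox `0 0 301.102 149.015` with mm width/height → 1 unit = 1 mm. Flip: y_m = 149.015 − y_svg.

**Shape 1** — `<path>` regular polygon, stroke `#ff00ff` → engrave (S382, F4307). Machine vertices: (77.414,81.321) → (48.641,64.390) → (17.464,76.328) → (7.359,108.147) → (25.936,135.886) → (59.206,138.657) → (82.116,114.373) → (77.414,81.321). Closed: final G1 returns to the first vertex.

**Shape 2** — `<rect>` rectangle, stroke `#ff00ff` → engrave (S382, F4307). Machine vertices: (94.380,98.743) → (214.633,98.743) → (214.633,53.679) → (94.380,53.679) → (94.380,98.743). Closed: final G1 returns to the first vertex.

**Shape 3** — `<rect>` rectangle, stroke `#ff8800` → cut (S880, F972). Machine vertices: (116.007,126.474) → (222.749,126.474) → (222.749,76.091) → (116.007,76.091) → (116.007,126.474). Closed: final G1 returns to the first vertex.

**Shape 4** — `<path>` cubic bezier, stroke `#ff00ff` → engrave (S382, F4307). Control points (SVG): P0=(99.862,132.288), P1=(97.582,132.843), P2=(131.312,121.778), P3=(136.160,95.710); sampled at t=k/4. Machine vertices: (99.862,16.727) → (103.890,18.542) → (115.338,25.032) → (128.123,36.514) → (136.160,53.305). Open path.

G21
G90
G0 X77.414 Y81.321
M3 S382
G1 X48.641 Y64.390 F4307
G1 X17.464 Y76.328 F4307
G1 X7.359 Y108.147 F4307
G1 X25.936 Y135.886 F4307
G1 X59.206 Y138.657 F4307
G1 X82.116 Y114.373 F4307
G1 X77.414 Y81.321 F4307
M5
G0 X94.380 Y98.743
M3 S382
G1 X214.633 Y98.743 F4307
G1 X214.633 Y53.679 F4307
G1 X94.380 Y53.679 F4307
G1 X94.380 Y98.743 F4307
M5
G0 X116.007 Y126.474
M3 S880
G1 X222.749 Y126.474 F972
G1 X222.749 Y76.091 F972
G1 X116.007 Y76.091 F972
G1 X116.007 Y126.474 F972
M5
G0 X99.862 Y16.727
M3 S382
G1 X103.890 Y18.542 F4307
G1 X115.338 Y25.032 F4307
G1 X128.123 Y36.514 F4307
G1 X136.160 Y53.305 F4307
M5
G0 X0.000 Y0.000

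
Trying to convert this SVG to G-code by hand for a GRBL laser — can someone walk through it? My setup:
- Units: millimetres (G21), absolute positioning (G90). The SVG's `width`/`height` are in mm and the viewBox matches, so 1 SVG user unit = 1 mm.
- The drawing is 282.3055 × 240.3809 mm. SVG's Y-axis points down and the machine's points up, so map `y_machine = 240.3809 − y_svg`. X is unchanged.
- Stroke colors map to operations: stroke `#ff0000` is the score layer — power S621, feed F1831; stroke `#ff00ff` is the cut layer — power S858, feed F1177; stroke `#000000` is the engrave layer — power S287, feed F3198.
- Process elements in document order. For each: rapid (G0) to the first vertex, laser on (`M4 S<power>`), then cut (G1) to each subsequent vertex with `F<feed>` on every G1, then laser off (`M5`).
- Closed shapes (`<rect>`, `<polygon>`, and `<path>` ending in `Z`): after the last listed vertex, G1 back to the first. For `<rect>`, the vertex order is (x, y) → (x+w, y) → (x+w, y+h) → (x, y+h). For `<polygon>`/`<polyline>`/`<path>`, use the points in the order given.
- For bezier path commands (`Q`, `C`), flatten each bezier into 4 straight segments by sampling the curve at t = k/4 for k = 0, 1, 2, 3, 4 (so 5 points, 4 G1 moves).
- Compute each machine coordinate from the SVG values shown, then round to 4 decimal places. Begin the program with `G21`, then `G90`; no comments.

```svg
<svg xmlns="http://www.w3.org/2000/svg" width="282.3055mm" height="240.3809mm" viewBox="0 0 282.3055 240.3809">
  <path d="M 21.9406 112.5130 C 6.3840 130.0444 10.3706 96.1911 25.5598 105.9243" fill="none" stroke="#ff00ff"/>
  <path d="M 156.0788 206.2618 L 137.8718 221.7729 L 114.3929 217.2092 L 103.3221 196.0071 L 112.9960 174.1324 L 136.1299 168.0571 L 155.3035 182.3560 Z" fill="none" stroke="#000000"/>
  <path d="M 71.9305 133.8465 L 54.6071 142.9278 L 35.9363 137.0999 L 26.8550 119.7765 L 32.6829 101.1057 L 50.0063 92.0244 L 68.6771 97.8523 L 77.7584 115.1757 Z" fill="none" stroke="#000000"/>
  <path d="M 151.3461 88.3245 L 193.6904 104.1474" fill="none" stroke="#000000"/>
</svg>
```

G21
G90
G0 X21.9406 Y127.8679
M4 S858
G1 X13.8072 Y122.8701 F1177
G1 X12.2205 Y128.2379 F1177
G1 X16.3987 Y135.0680 F1177
G1 X25.5598 Y134.4566 F1177
M5
G0 X156.0788 Y34.1191
M4 S287
G1 X137.8718 Y18.6080 F3198
G1 X114.3929 Y23.1717 F3198
G1 X103.3221 Y44.3738 F3198
G1 X112.9960 Y66.2485 F3198
G1 X136.1299 Y72.3238 F3198
G1 X155.3035 Y58.0249 F3198
G1 X156.0788 Y34.1191 F3198
M5
G0 X71.9305 Y106.5344
M4 S287
G1 X54.6071 Y97.4531 F3198
G1 X35.9363 Y103.2810 F3198
G1 X26.8550 Y120.6044 F3198
G1 X32.6829 Y139.2752 F3198
G1 X50.0063 Y148.3565 F3198
G1 X68.6771 Y142.5286 F3198
G1 X77.7584 Y125.2052 F3198
G1 X71.9305 Y106.5344 F3198
M5
G0 X151.3461 Y152.0564
M4 S287
G1 X193.6904 Y136.2335 F3198
M5

1 u = 1 mm; y_m = 240.3809 − y.

[1] `<path>` cubic bezier, #ff00ff→cut S858 F1177: (21.9406,127.8679) → (13.8072,122.8701) → (12.2205,128.2379) → (16.3987,135.0680) → (25.5598,134.4566)

[2] `<path>` regular polygon, #000000→engrave S287 F3198: (156.0788,34.1191) → (137.8718,18.6080) → (114.3929,23.1717) → (103.3221,44.3738) → (112.9960,66.2485) → (136.1299,72.3238) → (155.3035,58.0249) → (156.0788,34.1191) (closed)

[3] `<path>` regular polygon, #000000→engrave S287 F3198: (71.9305,106.5344) → (54.6071,97.4531) → (35.9363,103.2810) → (26.8550,120.6044) → (32.6829,139.2752) → (50.0063,148.3565) → (68.6771,142.5286) → (77.7584,125.2052) → (71.9305,106.5344) (closed)

[4] `<path>` line segment, #000000→engrave S287 F3198: (151.3461,152.0564) → (193.6904,136.2335)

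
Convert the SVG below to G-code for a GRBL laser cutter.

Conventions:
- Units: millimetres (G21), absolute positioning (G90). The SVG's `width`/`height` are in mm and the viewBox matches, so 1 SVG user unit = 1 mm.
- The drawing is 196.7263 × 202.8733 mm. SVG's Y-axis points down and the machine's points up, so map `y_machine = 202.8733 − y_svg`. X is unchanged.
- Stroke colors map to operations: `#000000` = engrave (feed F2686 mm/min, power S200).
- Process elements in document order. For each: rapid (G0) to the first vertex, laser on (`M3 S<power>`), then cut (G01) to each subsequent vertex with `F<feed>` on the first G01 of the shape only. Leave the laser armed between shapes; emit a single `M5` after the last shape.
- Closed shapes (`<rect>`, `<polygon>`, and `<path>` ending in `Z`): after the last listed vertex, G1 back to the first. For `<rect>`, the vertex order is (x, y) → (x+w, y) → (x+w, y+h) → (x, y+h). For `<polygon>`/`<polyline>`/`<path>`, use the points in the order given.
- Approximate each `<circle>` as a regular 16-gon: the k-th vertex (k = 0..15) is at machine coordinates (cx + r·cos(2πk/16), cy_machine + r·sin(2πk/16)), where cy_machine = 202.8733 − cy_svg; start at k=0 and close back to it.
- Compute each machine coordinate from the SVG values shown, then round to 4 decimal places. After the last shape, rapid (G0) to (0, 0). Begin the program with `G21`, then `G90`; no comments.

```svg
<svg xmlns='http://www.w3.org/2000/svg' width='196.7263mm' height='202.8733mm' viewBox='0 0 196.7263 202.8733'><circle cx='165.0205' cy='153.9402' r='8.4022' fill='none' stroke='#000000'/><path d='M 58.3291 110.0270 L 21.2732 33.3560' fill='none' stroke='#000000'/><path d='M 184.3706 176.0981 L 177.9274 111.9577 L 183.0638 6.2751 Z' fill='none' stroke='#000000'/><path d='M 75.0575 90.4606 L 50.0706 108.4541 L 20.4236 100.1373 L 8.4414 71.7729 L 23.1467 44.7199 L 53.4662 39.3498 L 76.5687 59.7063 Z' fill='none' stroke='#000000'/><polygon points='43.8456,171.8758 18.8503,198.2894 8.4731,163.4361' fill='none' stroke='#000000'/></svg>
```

G21
G90
G0 X173.4227 Y48.9331
M3 S200
G01 X172.7831 Y52.1485 F2686
G01 X170.9618 Y54.8744
G01 X168.2359 Y56.6957
G01 X165.0205 Y57.3353
G01 X161.8051 Y56.6957
G01 X159.0792 Y54.8744
G01 X157.2579 Y52.1485
G01 X156.6183 Y48.9331
G01 X157.2579 Y45.7177
G01 X159.0792 Y42.9918
G01 X161.8051 Y41.1705
G01 X165.0205 Y40.5309
G01 X168.2359 Y41.1705
G01 X170.9618 Y42.9918
G01 X172.7831 Y45.7177
G01 X173.4227 Y48.9331
G0 X58.3291 Y92.8463
M3 S200
G01 X21.2732 Y169.5173 F2686
G0 X184.3706 Y26.7752
M3 S200
G01 X177.9274 Y90.9156 F2686
G01 X183.0638 Y196.5982
G01 X184.3706 Y26.7752
G0 X75.0575 Y112.4127
M3 S200
G01 X50.0706 Y94.4192 F2686
G01 X20.4236 Y102.7360
G01 X8.4414 Y131.1004
G01 X23.1467 Y158.1534
G01 X53.4662 Y163.5235
G01 X76.5687 Y143.1670
G01 X75.0575 Y112.4127
G0 X43.8456 Y30.9975
M3 S200
G01 X18.8503 Y4.5839 F2686
G01 X8.4731 Y39.4372
G01 X43.8456 Y30.9975
M5
G0 X0.0000 Y0.0000

Since the viewBox matches the mm dimensions, user units are millimetres directly. The only transform is the Y-flip y_m = 202.8733 − y_svg.

Shape 1 is a circle drawn with `<circle>`. Its stroke #000000 means engrave at S200, F2686. After flipping Y the toolpath is (173.4227,48.9331) → (172.7831,52.1485) → (170.9618,54.8744) → (168.2359,56.6957) → (165.0205,57.3353) → (161.8051,56.6957) → (159.0792,54.8744) → (157.2579,52.1485) → (156.6183,48.9331) → (157.2579,45.7177) → (159.0792,42.9918) → (161.8051,41.1705) → (165.0205,40.5309) → (168.2359,41.1705) → (170.9618,42.9918) → (172.7831,45.7177) → (173.4227,48.9331), returning to the start.

Shape 2 is a line segment drawn with `<path>`. Its stroke #000000 means engrave at S200, F2686. After flipping Y the toolpath is (58.3291,92.8463) → (21.2732,169.5173).

Shape 3 is a closed polygon drawn with `<path>`. Its stroke #000000 means engrave at S200, F2686. After flipping Y the toolpath is (184.3706,26.7752) → (177.9274,90.9156) → (183.0638,196.5982) → (184.3706,26.7752), returning to the start.

Shape 4 is a regular polygon drawn with `<path>`. Its stroke #000000 means engrave at S200, F2686. After flipping Y the toolpath is (75.0575,112.4127) → (50.0706,94.4192) → (20.4236,102.7360) → (8.4414,131.1004) → (23.1467,158.1534) → (53.4662,163.5235) → (76.5687,143.1670) → (75.0575,112.4127), returning to the start.

Shape 5 is a regular polygon drawn with `<polygon>`. Its stroke #000000 means engrave at S200, F2686. After flipping Y the toolpath is (43.8456,30.9975) → (18.8503,4.5839) → (8.4731,39.4372) → (43.8456,30.9975), returning to the start.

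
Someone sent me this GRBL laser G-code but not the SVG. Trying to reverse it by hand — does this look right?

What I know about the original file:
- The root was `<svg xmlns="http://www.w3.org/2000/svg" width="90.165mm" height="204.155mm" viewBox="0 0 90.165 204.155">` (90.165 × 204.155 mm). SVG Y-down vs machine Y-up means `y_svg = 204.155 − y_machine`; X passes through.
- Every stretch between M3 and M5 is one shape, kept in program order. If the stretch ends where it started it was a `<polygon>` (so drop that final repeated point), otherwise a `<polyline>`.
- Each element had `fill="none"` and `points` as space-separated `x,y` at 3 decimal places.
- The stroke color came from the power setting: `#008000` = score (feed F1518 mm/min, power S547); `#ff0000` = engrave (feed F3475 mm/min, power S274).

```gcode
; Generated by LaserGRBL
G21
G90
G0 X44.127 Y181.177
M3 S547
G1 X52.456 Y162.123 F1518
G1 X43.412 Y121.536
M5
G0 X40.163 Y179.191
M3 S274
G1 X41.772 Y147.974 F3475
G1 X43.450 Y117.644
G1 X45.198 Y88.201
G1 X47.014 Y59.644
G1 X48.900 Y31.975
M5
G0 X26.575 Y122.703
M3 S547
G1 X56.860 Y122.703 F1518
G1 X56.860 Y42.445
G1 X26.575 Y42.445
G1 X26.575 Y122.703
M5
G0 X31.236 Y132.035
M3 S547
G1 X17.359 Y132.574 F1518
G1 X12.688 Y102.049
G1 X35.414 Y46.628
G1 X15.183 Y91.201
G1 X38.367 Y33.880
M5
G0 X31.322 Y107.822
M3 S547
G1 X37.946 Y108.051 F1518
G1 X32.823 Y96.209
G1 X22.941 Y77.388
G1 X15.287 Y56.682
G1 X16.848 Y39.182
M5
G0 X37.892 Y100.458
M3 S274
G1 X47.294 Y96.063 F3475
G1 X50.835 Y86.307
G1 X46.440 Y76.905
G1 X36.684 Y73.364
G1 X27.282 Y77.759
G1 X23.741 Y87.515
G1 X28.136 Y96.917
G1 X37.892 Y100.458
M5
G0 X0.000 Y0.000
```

y_svg = 204.155 − y_m.

[1] S547→`#008000` (score); open run; points: 44.127,22.978 52.456,42.032 43.412,82.619

[2] S274→`#ff0000` (engrave); open run; points: 40.163,24.964 41.772,56.181 43.450,86.511 45.198,115.954 47.014,144.511 48.900,172.180

[3] S547→`#008000` (score); closed run; points: 26.575,81.452 56.860,81.452 56.860,161.710 26.575,161.710

[4] S547→`#008000` (score); open run; points: 31.236,72.120 17.359,71.581 12.688,102.106 35.414,157.527 15.183,112.954 38.367,170.275

[5] S547→`#008000` (score); open run; points: 31.322,96.333 37.946,96.104 32.823,107.946 22.941,126.767 15.287,147.473 16.848,164.973

[6] S274→`#ff0000` (engrave); closed run; points: 37.892,103.697 47.294,108.092 50.835,117.848 46.440,127.250 36.684,130.791 27.282,126.396 23.741,116.640 28.136,107.238

<svg xmlns="http://www.w3.org/2000/svg" width="90.165mm" height="204.155mm" viewBox="0 0 90.165 204.155">
  <polyline points="44.127,22.978 52.456,42.032 43.412,82.619" fill="none" stroke="#008000"/>
  <polyline points="40.163,24.964 41.772,56.181 43.450,86.511 45.198,115.954 47.014,144.511 48.900,172.180" fill="none" stroke="#ff0000"/>
  <polygon points="26.575,81.452 56.860,81.452 56.860,161.710 26.575,161.710" fill="none" stroke="#008000"/>
  <polyline points="31.236,72.120 17.359,71.581 12.688,102.106 35.414,157.527 15.183,112.954 38.367,170.275" fill="none" stroke="#008000"/>
  <polyline points="31.322,96.333 37.946,96.104 32.823,107.946 22.941,126.767 15.287,147.473 16.848,164.973" fill="none" stroke="#008000"/>
  <polygon points="37.892,103.697 47.294,108.092 50.835,117.848 46.440,127.250 36.684,130.791 27.282,126.396 23.741,116.640 28.136,107.238" fill="none" stroke="#ff0000"/>
</svg>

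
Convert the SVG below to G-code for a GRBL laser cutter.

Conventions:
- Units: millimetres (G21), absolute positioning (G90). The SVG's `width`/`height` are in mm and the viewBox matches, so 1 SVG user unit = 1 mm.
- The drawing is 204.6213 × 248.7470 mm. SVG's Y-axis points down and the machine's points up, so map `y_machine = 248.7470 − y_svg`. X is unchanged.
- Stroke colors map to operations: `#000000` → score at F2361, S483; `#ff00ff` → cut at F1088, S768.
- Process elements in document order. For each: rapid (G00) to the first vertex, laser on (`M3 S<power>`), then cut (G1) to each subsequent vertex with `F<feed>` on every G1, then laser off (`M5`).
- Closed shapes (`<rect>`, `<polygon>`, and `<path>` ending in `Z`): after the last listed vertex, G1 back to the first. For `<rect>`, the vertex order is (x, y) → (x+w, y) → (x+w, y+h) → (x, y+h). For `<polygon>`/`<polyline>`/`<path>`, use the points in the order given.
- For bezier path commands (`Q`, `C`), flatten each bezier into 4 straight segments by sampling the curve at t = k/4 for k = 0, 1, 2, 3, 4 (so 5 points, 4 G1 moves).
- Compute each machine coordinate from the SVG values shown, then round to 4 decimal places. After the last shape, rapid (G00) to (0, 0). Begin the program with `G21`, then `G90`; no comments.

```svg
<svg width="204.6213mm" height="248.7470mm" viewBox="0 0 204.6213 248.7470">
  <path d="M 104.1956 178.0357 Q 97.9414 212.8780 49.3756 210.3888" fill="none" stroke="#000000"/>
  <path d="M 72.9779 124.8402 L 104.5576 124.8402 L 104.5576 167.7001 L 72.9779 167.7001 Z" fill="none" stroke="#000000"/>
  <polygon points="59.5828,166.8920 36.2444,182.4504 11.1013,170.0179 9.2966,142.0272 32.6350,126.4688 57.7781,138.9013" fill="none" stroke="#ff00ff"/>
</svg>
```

G21
G90
G00 X104.1956 Y70.7113
M3 S483
G1 X98.4240 Y55.6234 F2361
G1 X87.3635 Y45.2019 F2361
G1 X71.0140 Y39.4468 F2361
G1 X49.3756 Y38.3582 F2361
M5
G00 X72.9779 Y123.9068
M3 S483
G1 X104.5576 Y123.9068 F2361
G1 X104.5576 Y81.0469 F2361
G1 X72.9779 Y81.0469 F2361
G1 X72.9779 Y123.9068 F2361
M5
G00 X59.5828 Y81.8550
M3 S768
G1 X36.2444 Y66.2966 F1088
G1 X11.1013 Y78.7291 F1088
G1 X9.2966 Y106.7198 F1088
G1 X32.6350 Y122.2782 F1088
G1 X57.7781 Y109.8457 F1088
G1 X59.5828 Y81.8550 F1088
M5
G00 X0.0000 Y0.0000

Since the viewBox matches the mm dimensions, user units are millimetres directly. The only transform is the Y-flip y_m = 248.7470 − y_svg.

Shape 1 is a quadratic bezier drawn with `<path>`. Its stroke #000000 means score at S483, F2361. After flipping Y the toolpath is (104.1956,70.7113) → (98.4240,55.6234) → (87.3635,45.2019) → (71.0140,39.4468) → (49.3756,38.3582).

Shape 2 is a rectangle drawn with `<path>`. Its stroke #000000 means score at S483, F2361. After flipping Y the toolpath is (72.9779,123.9068) → (104.5576,123.9068) → (104.5576,81.0469) → (72.9779,81.0469) → (72.9779,123.9068), returning to the start.

Shape 3 is a regular polygon drawn with `<polygon>`. Its stroke #ff00ff means cut at S768, F1088. After flipping Y the toolpath is (59.5828,81.8550) → (36.2444,66.2966) → (11.1013,78.7291) → (9.2966,106.7198) → (32.6350,122.2782) → (57.7781,109.8457) → (59.5828,81.8550), returning to the start.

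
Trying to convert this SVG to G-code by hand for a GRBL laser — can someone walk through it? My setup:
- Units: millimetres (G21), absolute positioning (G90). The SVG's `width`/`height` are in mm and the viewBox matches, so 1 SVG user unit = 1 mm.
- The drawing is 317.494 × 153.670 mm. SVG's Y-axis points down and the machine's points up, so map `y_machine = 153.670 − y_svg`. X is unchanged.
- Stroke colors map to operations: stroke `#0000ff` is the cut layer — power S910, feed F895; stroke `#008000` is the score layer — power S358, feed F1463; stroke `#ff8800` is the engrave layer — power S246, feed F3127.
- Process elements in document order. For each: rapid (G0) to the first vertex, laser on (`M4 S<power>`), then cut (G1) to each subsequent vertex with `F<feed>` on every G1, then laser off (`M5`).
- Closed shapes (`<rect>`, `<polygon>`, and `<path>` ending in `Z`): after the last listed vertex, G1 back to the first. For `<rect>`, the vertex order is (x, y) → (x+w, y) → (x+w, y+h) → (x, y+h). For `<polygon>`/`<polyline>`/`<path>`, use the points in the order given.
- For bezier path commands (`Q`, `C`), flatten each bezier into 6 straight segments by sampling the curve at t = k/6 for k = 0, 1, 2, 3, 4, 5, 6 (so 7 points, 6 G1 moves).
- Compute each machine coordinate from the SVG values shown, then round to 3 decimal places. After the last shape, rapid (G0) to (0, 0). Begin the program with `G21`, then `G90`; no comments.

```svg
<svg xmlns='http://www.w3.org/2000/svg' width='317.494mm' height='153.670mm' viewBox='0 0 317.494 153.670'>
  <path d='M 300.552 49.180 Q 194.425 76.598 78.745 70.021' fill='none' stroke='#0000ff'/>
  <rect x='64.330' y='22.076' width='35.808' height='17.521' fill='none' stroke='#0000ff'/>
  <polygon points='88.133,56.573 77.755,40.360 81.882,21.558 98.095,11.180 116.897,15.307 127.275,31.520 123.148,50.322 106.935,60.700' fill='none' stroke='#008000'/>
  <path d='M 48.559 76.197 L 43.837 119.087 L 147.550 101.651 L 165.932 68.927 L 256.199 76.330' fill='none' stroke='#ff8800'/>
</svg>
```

G21
G90
G0 X300.552 Y104.490
M4 S910
G1 X264.911 Y96.295 F895
G1 X228.739 Y89.989 F895
G1 X192.037 Y85.571 F895
G1 X154.804 Y83.042 F895
G1 X117.040 Y82.401 F895
G1 X78.745 Y83.649 F895
M5
G0 X64.330 Y131.594
M4 S910
G1 X100.138 Y131.594 F895
G1 X100.138 Y114.073 F895
G1 X64.330 Y114.073 F895
G1 X64.330 Y131.594 F895
M5
G0 X88.133 Y97.097
M4 S358
G1 X77.755 Y113.310 F1463
G1 X81.882 Y132.112 F1463
G1 X98.095 Y142.490 F1463
G1 X116.897 Y138.363 F1463
G1 X127.275 Y122.150 F1463
G1 X123.148 Y103.348 F1463
G1 X106.935 Y92.970 F1463
G1 X88.133 Y97.097 F1463
M5
G0 X48.559 Y77.473
M4 S246
G1 X43.837 Y34.583 F3127
G1 X147.550 Y52.019 F3127
G1 X165.932 Y84.743 F3127
G1 X256.199 Y77.340 F3127
M5
G0 X0.000 Y0.000

Since the viewBox matches the mm dimensions, user units are millimetres directly. The only transform is the Y-flip y_m = 153.670 − y_svg.

Shape 1 is a quadratic bezier drawn with `<path>`. Its stroke #0000ff means cut at S910, F895. After flipping Y the toolpath is (300.552,104.490) → (264.911,96.295) → (228.739,89.989) → (192.037,85.571) → (154.804,83.042) → (117.040,82.401) → (78.745,83.649).

Shape 2 is a rectangle drawn with `<rect>`. Its stroke #0000ff means cut at S910, F895. After flipping Y the toolpath is (64.330,131.594) → (100.138,131.594) → (100.138,114.073) → (64.330,114.073) → (64.330,131.594), returning to the start.

Shape 3 is a regular polygon drawn with `<polygon>`. Its stroke #008000 means score at S358, F1463. After flipping Y the toolpath is (88.133,97.097) → (77.755,113.310) → (81.882,132.112) → (98.095,142.490) → (116.897,138.363) → (127.275,122.150) → (123.148,103.348) → (106.935,92.970) → (88.133,97.097), returning to the start.

Shape 4 is a open polyline drawn with `<path>`. Its stroke #ff8800 means engrave at S246, F3127. After flipping Y the toolpath is (48.559,77.473) → (43.837,34.583) → (147.550,52.019) → (165.932,84.743) → (256.199,77.340).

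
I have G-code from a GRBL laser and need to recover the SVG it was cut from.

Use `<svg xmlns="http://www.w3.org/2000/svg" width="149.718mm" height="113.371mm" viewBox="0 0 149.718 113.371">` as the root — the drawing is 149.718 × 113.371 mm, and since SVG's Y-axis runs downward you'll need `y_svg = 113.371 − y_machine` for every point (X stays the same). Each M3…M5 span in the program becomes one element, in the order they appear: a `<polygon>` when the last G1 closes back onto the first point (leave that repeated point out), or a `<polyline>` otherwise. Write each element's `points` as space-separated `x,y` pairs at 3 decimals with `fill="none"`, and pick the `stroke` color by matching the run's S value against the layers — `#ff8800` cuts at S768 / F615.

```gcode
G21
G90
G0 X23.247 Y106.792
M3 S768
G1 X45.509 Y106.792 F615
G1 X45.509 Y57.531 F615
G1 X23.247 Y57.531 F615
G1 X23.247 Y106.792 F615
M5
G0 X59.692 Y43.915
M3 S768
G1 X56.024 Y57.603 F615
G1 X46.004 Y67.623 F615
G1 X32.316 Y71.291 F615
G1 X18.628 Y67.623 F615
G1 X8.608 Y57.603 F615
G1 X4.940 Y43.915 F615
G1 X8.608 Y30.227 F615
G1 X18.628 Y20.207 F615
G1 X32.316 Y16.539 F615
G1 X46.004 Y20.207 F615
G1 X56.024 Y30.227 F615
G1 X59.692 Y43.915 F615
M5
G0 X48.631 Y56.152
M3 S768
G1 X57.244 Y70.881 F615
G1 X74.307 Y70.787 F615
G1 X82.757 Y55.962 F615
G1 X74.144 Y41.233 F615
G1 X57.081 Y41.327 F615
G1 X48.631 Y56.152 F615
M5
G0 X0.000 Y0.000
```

<svg xmlns="http://www.w3.org/2000/svg" width="149.718mm" height="113.371mm" viewBox="0 0 149.718 113.371">
  <polygon points="23.247,6.579 45.509,6.579 45.509,55.840 23.247,55.840" fill="none" stroke="#ff8800"/>
  <polygon points="59.692,69.456 56.024,55.768 46.004,45.748 32.316,42.080 18.628,45.748 8.608,55.768 4.940,69.456 8.608,83.144 18.628,93.164 32.316,96.832 46.004,93.164 56.024,83.144" fill="none" stroke="#ff8800"/>
  <polygon points="48.631,57.219 57.244,42.490 74.307,42.584 82.757,57.409 74.144,72.138 57.081,72.044" fill="none" stroke="#ff8800"/>
</svg>

y_svg = 113.371 − y_m. Every run uses S768, so all elements get stroke `#ff8800` (cut).

[1] closed run; points: 23.247,6.579 45.509,6.579 45.509,55.840 23.247,55.840

[2] closed run; points: 59.692,69.456 56.024,55.768 46.004,45.748 32.316,42.080 18.628,45.748 8.608,55.768 4.940,69.456 8.608,83.144 18.628,93.164 32.316,96.832 46.004,93.164 56.024,83.144

[3] closed run; points: 48.631,57.219 57.244,42.490 74.307,42.584 82.757,57.409 74.144,72.138 57.081,72.044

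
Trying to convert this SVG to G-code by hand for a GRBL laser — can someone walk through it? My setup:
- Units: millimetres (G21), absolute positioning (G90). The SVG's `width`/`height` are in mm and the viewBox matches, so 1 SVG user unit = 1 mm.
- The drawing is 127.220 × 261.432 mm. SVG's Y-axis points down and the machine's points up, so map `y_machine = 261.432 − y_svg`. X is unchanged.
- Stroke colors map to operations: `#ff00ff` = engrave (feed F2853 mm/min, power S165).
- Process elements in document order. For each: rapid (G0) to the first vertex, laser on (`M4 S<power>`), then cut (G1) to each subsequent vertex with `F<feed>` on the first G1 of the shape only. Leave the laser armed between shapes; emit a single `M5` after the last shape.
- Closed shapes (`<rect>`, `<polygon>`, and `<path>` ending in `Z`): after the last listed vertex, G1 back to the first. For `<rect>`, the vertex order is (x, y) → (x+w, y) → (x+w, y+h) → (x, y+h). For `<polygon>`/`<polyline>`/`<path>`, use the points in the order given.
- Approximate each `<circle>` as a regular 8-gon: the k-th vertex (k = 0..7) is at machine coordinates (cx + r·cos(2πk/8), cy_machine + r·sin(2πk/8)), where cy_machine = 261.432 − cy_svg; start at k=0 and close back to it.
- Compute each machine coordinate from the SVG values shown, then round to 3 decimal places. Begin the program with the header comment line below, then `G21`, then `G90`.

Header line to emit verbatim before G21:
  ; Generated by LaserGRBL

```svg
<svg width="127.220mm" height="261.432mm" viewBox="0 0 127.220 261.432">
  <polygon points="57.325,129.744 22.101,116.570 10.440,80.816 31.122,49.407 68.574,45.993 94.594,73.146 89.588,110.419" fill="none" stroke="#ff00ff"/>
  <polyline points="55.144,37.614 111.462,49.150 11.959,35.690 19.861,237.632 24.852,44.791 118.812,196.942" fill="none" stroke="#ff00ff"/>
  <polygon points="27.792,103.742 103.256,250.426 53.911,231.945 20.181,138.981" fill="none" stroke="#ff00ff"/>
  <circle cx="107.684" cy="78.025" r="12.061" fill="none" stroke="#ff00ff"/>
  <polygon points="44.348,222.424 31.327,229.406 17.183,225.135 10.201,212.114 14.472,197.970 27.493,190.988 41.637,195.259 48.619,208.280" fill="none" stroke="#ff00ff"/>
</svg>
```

viewBox `0 0 127.220 261.432` with mm width/height → 1 unit = 1 mm. Flip: y_m = 261.432 − y_svg.

**Shape 1** — `<polygon>` regular polygon, stroke `#ff00ff` → engrave (S165, F2853). Machine vertices: (57.325,131.688) → (22.101,144.862) → (10.440,180.616) → (31.122,212.025) → (68.574,215.439) → (94.594,188.286) → (89.588,151.013) → (57.325,131.688). Closed: final G1 returns to the first vertex.

**Shape 2** — `<polyline>` open polyline, stroke `#ff00ff` → engrave (S165, F2853). Machine vertices: (55.144,223.818) → (111.462,212.282) → (11.959,225.742) → (19.861,23.800) → (24.852,216.641) → (118.812,64.490). Open path.

**Shape 3** — `<polygon>` closed polygon, stroke `#ff00ff` → engrave (S165, F2853). Machine vertices: (27.792,157.690) → (103.256,11.006) → (53.911,29.487) → (20.181,122.451) → (27.792,157.690). Closed: final G1 returns to the first vertex.

**Shape 4** — `<circle>` circle, stroke `#ff00ff` → engrave (S165, F2853). Machine vertices: (119.745,183.407) → (116.212,191.935) → (107.684,195.468) → (99.156,191.935) → (95.623,183.407) → (99.156,174.879) → (107.684,171.346) → (116.212,174.879) → (119.745,183.407). Closed: final G1 returns to the first vertex.

**Shape 5** — `<polygon>` regular polygon, stroke `#ff00ff` → engrave (S165, F2853). Machine vertices: (44.348,39.008) → (31.327,32.026) → (17.183,36.297) → (10.201,49.318) → (14.472,63.462) → (27.493,70.444) → (41.637,66.173) → (48.619,53.152) → (44.348,39.008). Closed: final G1 returns to the first vertex.

; Generated by LaserGRBL
G21
G90
G0 X57.325 Y131.688
M4 S165
G1 X22.101 Y144.862 F2853
G1 X10.440 Y180.616
G1 X31.122 Y212.025
G1 X68.574 Y215.439
G1 X94.594 Y188.286
G1 X89.588 Y151.013
G1 X57.325 Y131.688
G0 X55.144 Y223.818
M4 S165
G1 X111.462 Y212.282 F2853
G1 X11.959 Y225.742
G1 X19.861 Y23.800
G1 X24.852 Y216.641
G1 X118.812 Y64.490
G0 X27.792 Y157.690
M4 S165
G1 X103.256 Y11.006 F2853
G1 X53.911 Y29.487
G1 X20.181 Y122.451
G1 X27.792 Y157.690
G0 X119.745 Y183.407
M4 S165
G1 X116.212 Y191.935 F2853
G1 X107.684 Y195.468
G1 X99.156 Y191.935
G1 X95.623 Y183.407
G1 X99.156 Y174.879
G1 X107.684 Y171.346
G1 X116.212 Y174.879
G1 X119.745 Y183.407
G0 X44.348 Y39.008
M4 S165
G1 X31.327 Y32.026 F2853
G1 X17.183 Y36.297
G1 X10.201 Y49.318
G1 X14.472 Y63.462
G1 X27.493 Y70.444
G1 X41.637 Y66.173
G1 X48.619 Y53.152
G1 X44.348 Y39.008
M5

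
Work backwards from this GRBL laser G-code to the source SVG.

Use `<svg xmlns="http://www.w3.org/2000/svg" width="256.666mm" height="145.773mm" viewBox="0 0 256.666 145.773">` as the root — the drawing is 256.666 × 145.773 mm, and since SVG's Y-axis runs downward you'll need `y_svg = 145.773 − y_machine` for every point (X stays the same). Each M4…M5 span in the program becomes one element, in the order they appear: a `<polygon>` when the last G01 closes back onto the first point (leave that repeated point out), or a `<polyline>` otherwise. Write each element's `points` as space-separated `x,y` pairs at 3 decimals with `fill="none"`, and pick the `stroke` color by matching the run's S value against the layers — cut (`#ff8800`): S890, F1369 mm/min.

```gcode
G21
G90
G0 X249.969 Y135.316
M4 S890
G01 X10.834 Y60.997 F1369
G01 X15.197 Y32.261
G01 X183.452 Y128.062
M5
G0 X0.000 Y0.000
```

Each laser-on run becomes one SVG element. Flip Y back into SVG space with y_svg = 145.773 − y_machine. Every run uses S890, so all elements get stroke `#ff8800` (cut).

Run 1: The run is open, so emit a `<polyline>` with points (Y-flipped): 249.969,10.457 10.834,84.776 15.197,113.512 183.452,17.711.

<svg xmlns="http://www.w3.org/2000/svg" width="256.666mm" height="145.773mm" viewBox="0 0 256.666 145.773">
  <polyline points="249.969,10.457 10.834,84.776 15.197,113.512 183.452,17.711" fill="none" stroke="#ff8800"/>
</svg>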